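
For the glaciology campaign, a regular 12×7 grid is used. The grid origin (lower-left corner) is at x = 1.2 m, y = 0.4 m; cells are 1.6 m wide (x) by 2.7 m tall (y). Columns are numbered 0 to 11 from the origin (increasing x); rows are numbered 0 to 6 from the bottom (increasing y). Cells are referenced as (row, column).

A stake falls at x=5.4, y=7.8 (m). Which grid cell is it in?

(2, 2)

Column index: ⌊(5.4 − 1.2) / 1.6⌋ = ⌊2.625⌋ = 2
Row offset from origin: ⌊(7.8 − 0.4) / 2.7⌋ = ⌊2.741⌋ = 2 → row 2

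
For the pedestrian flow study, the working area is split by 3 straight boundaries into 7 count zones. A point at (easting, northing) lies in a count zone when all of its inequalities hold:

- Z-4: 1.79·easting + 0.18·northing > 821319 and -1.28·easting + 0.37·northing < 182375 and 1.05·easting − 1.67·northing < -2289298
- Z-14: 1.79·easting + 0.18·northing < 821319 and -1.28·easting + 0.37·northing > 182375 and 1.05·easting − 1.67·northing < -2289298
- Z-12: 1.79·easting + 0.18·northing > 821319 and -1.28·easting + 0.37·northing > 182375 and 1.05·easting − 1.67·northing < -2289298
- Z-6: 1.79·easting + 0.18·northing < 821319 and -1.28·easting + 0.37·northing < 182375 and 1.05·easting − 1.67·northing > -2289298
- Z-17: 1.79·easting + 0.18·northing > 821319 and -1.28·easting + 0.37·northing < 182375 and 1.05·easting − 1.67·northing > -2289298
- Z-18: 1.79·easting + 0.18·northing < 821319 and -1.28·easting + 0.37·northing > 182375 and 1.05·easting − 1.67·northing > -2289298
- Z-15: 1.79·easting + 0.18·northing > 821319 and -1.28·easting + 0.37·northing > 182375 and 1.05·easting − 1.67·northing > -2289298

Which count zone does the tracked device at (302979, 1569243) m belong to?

1.79·302979 + 0.18·1569243 = 824796.150, which is > 821319
-1.28·302979 + 0.37·1569243 = 192806.790, which is > 182375
1.05·302979 − 1.67·1569243 = -2302507.860, which is < -2289298
This sign pattern matches Z-12.

Z-12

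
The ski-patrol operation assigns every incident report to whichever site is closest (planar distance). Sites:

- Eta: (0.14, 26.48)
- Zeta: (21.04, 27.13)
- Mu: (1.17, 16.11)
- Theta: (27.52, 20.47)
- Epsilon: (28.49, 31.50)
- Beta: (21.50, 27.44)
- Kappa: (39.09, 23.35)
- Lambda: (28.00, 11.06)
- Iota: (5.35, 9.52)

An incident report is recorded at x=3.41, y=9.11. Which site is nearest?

Iota

Squared distances to each site:
Eta: 312.410; Zeta: 635.537; Mu: 54.018; Theta: 710.342; Epsilon: 1130.318; Beta: 663.237; Kappa: 1475.840; Lambda: 608.471; Iota: 3.932.
Minimum at Iota.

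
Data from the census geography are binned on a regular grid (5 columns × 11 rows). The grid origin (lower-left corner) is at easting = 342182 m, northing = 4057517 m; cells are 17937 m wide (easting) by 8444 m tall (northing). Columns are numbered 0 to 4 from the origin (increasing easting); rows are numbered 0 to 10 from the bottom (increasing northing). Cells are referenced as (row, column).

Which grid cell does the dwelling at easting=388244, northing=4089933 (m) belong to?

(3, 2)

Column index: ⌊(388244 − 342182) / 17937⌋ = ⌊2.568⌋ = 2
Row offset from origin: ⌊(4089933 − 4057517) / 8444⌋ = ⌊3.839⌋ = 3 → row 3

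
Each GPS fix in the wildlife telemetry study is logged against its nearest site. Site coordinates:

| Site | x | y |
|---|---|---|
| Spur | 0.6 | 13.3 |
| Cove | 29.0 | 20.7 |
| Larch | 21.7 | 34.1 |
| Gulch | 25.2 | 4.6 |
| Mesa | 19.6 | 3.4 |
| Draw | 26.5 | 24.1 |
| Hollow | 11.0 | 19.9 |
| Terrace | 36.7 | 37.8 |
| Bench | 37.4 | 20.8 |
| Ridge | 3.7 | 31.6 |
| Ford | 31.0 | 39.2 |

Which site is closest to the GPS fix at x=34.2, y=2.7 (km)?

Squared distances to each site:
Spur: 1241.320; Cove: 351.040; Larch: 1142.210; Gulch: 84.610; Mesa: 213.650; Draw: 517.250; Hollow: 834.080; Terrace: 1238.260; Bench: 337.850; Ridge: 1765.460; Ford: 1342.490.
Minimum at Gulch.

Gulch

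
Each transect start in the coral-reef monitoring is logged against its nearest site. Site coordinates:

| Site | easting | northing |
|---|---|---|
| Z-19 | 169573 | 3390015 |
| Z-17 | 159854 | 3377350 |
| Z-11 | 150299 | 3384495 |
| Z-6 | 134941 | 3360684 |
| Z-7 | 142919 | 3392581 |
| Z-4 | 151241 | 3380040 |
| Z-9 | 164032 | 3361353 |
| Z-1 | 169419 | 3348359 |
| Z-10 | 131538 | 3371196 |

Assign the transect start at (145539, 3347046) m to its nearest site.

Squared distances to each site:
Z-19: 2423968117.000; Z-17: 1123251641.000; Z-11: 1425085201.000; Z-6: 298312648.000; Z-7: 2080300625.000; Z-4: 1121116840.000; Z-9: 546681298.000; Z-1: 571978369.000; Z-10: 779250501.000.
Minimum at Z-6.

Z-6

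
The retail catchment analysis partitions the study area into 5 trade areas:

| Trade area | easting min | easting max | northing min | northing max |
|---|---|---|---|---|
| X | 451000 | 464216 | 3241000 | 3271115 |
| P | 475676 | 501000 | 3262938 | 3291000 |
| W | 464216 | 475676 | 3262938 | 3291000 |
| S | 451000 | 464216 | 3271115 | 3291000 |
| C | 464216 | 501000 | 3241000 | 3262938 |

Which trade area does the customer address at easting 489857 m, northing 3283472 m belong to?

The point has easting = 489857 and northing = 3283472.
Only P satisfies 475676 ≤ easting ≤ 501000 and 3262938 ≤ northing ≤ 3291000.

P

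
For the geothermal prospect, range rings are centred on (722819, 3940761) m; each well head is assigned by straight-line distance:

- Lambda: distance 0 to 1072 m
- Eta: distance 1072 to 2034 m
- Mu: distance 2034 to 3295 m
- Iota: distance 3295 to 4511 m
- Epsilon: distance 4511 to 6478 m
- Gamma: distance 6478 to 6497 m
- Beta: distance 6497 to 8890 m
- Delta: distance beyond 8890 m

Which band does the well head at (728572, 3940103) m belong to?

Epsilon

Distance = √((728572−722819)² + (3940103−3940761)²) = √(33097009.000 + 432964.000) = 5790.507 m.
4511 ≤ 5790.507 < 6478 → Epsilon.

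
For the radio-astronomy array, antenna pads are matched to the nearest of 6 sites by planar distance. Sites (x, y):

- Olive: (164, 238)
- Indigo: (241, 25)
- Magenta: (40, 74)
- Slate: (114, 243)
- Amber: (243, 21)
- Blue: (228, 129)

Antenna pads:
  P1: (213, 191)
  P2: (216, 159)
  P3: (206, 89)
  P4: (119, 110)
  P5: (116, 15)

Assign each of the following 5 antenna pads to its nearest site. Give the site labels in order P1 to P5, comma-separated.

Blue, Blue, Blue, Magenta, Magenta

P1 → Blue (d²=4069.00)
P2 → Blue (d²=1044.00)
P3 → Blue (d²=2084.00)
P4 → Magenta (d²=7537.00)
P5 → Magenta (d²=9257.00)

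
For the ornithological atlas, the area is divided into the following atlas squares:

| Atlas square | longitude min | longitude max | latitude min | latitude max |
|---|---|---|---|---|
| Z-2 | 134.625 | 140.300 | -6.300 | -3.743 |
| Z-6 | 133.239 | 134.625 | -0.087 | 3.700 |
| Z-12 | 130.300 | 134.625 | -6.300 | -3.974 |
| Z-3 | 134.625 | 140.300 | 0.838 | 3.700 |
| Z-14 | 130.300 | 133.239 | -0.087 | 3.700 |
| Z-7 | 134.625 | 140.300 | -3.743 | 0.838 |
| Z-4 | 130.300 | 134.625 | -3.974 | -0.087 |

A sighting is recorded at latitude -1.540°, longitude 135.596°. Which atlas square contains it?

The point has longitude = 135.596 and latitude = -1.540.
Only Z-7 satisfies 134.625 ≤ longitude ≤ 140.300 and -3.743 ≤ latitude ≤ 0.838.

Z-7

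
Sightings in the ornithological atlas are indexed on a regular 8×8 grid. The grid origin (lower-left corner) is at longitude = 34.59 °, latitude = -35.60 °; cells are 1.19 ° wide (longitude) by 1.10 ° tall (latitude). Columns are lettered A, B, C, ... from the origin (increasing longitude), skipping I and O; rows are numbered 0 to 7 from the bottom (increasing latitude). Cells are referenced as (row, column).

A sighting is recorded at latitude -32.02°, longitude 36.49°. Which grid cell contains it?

(3, B)

Column index: ⌊(36.49 − 34.59) / 1.19⌋ = ⌊1.597⌋ = 1 → column B
Row offset from origin: ⌊(-32.02 − -35.60) / 1.10⌋ = ⌊3.255⌋ = 3 → row 3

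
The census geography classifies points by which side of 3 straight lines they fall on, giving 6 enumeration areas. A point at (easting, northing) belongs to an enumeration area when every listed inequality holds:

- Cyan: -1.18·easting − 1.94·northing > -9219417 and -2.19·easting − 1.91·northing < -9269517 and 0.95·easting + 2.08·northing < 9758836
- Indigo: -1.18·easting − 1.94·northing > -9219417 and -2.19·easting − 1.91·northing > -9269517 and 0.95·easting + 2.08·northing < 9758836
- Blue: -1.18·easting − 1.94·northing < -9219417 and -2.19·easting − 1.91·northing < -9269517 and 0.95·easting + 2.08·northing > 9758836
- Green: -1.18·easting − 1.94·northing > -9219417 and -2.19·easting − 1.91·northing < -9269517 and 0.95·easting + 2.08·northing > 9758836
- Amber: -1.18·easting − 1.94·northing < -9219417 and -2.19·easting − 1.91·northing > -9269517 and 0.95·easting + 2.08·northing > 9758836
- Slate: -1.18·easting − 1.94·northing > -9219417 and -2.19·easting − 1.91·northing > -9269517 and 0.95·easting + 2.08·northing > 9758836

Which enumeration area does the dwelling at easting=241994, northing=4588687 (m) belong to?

Green

-1.18·241994 − 1.94·4588687 = -9187605.700, which is > -9219417
-2.19·241994 − 1.91·4588687 = -9294359.030, which is < -9269517
0.95·241994 + 2.08·4588687 = 9774363.260, which is > 9758836
This sign pattern matches Green.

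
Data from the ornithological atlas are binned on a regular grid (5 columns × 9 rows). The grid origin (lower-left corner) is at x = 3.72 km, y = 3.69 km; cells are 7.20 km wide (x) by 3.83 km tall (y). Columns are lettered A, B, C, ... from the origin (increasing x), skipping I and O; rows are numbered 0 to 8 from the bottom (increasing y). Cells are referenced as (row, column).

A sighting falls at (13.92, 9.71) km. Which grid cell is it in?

Column index: ⌊(13.92 − 3.72) / 7.20⌋ = ⌊1.417⌋ = 1 → column B
Row offset from origin: ⌊(9.71 − 3.69) / 3.83⌋ = ⌊1.572⌋ = 1 → row 1

(1, B)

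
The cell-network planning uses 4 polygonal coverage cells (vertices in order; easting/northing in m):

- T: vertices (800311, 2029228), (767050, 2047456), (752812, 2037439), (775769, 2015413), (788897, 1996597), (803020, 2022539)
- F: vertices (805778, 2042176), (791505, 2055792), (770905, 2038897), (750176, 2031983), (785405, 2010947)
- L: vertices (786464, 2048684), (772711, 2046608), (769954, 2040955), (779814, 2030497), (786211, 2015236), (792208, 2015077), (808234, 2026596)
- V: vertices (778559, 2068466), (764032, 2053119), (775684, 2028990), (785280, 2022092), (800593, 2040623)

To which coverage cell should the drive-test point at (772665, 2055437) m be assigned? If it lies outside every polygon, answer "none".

V

Cast a ray rightward from (772665, 2055437). For each polygon, the edges (by vertex number in listed order) whose endpoints lie on opposite sides of northing = 2055437, where each meets that height, and whether that is right or left of the point:
T: no edge straddles that height → 0 crossings.
F: 1–2 at easting≈791877.1 (right), 2–3 at easting≈791072.2 (right) → 2 crossings.
L: no edge straddles that height → 0 crossings.
V: 1–2 at easting≈766226.1 (left), 5–1 at easting≈788869.7 (right) → 1 crossing.
Only V has an odd count, so the point is inside V.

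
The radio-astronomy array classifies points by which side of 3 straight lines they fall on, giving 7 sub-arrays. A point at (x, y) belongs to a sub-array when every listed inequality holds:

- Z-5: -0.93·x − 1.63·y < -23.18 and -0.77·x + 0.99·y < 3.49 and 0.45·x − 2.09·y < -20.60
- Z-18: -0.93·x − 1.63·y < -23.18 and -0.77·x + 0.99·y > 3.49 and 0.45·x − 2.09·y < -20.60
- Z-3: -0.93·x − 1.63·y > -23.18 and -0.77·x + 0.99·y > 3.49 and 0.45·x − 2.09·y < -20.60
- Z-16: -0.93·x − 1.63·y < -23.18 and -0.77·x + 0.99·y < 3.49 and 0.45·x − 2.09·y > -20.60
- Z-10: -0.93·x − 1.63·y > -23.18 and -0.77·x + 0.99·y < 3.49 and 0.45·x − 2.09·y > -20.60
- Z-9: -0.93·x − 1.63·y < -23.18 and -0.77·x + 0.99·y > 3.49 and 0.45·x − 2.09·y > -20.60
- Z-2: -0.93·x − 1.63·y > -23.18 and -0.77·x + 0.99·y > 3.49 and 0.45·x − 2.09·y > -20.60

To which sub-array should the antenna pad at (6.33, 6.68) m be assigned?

-0.93·6.33 − 1.63·6.68 = -16.775, which is > -23.18
-0.77·6.33 + 0.99·6.68 = 1.739, which is < 3.49
0.45·6.33 − 2.09·6.68 = -11.113, which is > -20.60
This sign pattern matches Z-10.

Z-10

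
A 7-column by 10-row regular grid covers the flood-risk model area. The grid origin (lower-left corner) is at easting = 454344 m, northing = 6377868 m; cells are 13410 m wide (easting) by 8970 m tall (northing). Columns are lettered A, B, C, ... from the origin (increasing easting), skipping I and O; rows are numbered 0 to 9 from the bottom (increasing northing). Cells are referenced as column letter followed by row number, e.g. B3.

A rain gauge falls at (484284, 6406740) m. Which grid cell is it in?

Column index: ⌊(484284 − 454344) / 13410⌋ = ⌊2.233⌋ = 2 → column C
Row offset from origin: ⌊(6406740 − 6377868) / 8970⌋ = ⌊3.219⌋ = 3 → row 3

C3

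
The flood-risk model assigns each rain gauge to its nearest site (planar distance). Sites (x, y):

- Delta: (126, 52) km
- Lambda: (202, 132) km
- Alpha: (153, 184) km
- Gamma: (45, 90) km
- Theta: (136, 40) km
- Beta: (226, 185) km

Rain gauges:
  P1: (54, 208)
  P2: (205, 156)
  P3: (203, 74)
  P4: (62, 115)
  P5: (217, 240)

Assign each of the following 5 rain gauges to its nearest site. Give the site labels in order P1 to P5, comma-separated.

P1 → Alpha (d²=10377.00)
P2 → Lambda (d²=585.00)
P3 → Lambda (d²=3365.00)
P4 → Gamma (d²=914.00)
P5 → Beta (d²=3106.00)

Alpha, Lambda, Lambda, Gamma, Beta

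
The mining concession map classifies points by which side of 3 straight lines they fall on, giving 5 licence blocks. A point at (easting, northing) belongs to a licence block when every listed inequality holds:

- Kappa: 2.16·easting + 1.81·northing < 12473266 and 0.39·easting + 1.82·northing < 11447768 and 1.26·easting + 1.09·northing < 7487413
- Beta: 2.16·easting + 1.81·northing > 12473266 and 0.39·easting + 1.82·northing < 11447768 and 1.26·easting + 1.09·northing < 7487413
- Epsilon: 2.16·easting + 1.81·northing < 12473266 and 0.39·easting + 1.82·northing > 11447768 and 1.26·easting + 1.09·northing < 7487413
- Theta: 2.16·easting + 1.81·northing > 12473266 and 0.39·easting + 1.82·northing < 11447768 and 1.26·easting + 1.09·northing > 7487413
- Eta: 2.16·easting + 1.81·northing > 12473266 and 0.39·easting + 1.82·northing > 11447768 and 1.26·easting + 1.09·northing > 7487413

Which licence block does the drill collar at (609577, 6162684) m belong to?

Epsilon

2.16·609577 + 1.81·6162684 = 12471144.360, which is < 12473266
0.39·609577 + 1.82·6162684 = 11453819.910, which is > 11447768
1.26·609577 + 1.09·6162684 = 7485392.580, which is < 7487413
This sign pattern matches Epsilon.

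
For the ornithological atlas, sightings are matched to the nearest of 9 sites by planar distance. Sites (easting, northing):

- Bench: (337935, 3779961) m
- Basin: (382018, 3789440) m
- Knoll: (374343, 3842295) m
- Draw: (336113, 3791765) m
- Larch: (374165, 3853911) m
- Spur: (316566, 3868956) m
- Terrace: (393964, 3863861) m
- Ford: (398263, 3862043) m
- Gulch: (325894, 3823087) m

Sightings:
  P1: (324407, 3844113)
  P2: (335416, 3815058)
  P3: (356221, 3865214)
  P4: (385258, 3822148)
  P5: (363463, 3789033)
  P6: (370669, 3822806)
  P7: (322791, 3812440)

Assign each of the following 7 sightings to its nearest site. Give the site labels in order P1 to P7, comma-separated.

Gulch, Gulch, Larch, Knoll, Basin, Knoll, Gulch

P1 → Gulch (d²=444303845.00)
P2 → Gulch (d²=155133325.00)
P3 → Larch (d²=449744945.00)
P4 → Knoll (d²=525038834.00)
P5 → Basin (d²=344453674.00)
P6 → Knoll (d²=393319397.00)
P7 → Gulch (d²=122987218.00)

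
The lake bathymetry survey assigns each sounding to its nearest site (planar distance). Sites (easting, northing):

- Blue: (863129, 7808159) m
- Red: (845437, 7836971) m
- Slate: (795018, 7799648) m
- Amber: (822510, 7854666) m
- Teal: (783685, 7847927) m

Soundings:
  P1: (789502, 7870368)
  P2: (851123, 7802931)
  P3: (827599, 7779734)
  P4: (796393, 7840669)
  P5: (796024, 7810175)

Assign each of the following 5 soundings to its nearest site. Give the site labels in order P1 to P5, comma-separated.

P1 → Teal (d²=537435970.00)
P2 → Blue (d²=171476020.00)
P3 → Slate (d²=1458088957.00)
P4 → Teal (d²=214171828.00)
P5 → Slate (d²=111829765.00)

Teal, Blue, Slate, Teal, Slate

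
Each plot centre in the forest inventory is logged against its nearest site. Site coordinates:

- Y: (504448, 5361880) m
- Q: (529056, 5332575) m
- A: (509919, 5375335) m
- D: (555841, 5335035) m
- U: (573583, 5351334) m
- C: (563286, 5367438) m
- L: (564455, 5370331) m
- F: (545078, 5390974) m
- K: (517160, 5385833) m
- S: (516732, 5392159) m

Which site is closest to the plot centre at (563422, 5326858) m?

D

Squared distances to each site:
Y: 4704473160.000; Q: 1213706045.000; A: 5212590538.000; D: 124334890.000; U: 702320497.000; C: 1646754896.000; L: 1890968818.000; F: 4447363792.000; K: 5618223269.000; S: 6444176701.000.
Minimum at D.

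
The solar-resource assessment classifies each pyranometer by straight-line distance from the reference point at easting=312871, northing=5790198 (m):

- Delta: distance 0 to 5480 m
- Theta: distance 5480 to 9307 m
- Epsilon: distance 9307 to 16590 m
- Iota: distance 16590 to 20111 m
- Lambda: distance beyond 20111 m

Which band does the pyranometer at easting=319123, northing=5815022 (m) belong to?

Lambda

Distance = √((319123−312871)² + (5815022−5790198)²) = √(39087504.000 + 616230976.000) = 25599.189 m.
20111 ≤ 25599.189 < ∞ → Lambda.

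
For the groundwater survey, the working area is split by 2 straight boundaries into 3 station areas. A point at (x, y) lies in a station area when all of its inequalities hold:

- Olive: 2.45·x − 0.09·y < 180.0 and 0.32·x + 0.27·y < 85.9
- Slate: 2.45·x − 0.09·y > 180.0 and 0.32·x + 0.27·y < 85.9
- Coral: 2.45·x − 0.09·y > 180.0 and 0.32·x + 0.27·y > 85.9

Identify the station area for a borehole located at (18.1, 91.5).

Olive

2.45·18.1 − 0.09·91.5 = 36.110, which is < 180.0
0.32·18.1 + 0.27·91.5 = 30.497, which is < 85.9
This sign pattern matches Olive.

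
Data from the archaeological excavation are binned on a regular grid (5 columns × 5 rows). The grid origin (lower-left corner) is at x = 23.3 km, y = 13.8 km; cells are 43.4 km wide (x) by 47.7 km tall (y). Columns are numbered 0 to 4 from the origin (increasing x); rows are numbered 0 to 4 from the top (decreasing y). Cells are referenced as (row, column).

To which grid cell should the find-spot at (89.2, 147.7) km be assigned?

(2, 1)

Column index: ⌊(89.2 − 23.3) / 43.4⌋ = ⌊1.518⌋ = 1
Row offset from origin: ⌊(147.7 − 13.8) / 47.7⌋ = ⌊2.807⌋ = 2 → row 2 (counted from top)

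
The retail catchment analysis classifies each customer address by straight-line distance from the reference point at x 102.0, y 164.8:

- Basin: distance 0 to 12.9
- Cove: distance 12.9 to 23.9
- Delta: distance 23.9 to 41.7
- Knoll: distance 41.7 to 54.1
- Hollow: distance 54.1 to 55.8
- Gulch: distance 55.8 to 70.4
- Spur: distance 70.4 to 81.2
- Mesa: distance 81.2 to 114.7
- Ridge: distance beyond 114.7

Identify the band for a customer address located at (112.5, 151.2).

Distance = √((112.5−102.0)² + (151.2−164.8)²) = √(110.250 + 184.960) = 17.182.
12.9 ≤ 17.182 < 23.9 → Cove.

Cove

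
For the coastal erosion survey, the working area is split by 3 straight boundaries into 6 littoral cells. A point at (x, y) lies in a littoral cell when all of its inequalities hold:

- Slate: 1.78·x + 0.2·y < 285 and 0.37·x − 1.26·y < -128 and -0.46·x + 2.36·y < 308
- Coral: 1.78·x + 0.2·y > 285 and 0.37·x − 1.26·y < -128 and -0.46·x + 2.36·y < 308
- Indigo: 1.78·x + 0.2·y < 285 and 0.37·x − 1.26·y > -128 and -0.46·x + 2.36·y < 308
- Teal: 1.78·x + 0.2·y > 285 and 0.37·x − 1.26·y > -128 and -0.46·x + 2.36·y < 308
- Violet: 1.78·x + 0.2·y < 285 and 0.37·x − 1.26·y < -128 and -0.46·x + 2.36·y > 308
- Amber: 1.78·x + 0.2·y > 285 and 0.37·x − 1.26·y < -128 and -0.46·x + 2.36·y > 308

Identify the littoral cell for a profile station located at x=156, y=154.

Coral

1.78·156 + 0.2·154 = 308.480, which is > 285
0.37·156 − 1.26·154 = -136.320, which is < -128
-0.46·156 + 2.36·154 = 291.680, which is < 308
This sign pattern matches Coral.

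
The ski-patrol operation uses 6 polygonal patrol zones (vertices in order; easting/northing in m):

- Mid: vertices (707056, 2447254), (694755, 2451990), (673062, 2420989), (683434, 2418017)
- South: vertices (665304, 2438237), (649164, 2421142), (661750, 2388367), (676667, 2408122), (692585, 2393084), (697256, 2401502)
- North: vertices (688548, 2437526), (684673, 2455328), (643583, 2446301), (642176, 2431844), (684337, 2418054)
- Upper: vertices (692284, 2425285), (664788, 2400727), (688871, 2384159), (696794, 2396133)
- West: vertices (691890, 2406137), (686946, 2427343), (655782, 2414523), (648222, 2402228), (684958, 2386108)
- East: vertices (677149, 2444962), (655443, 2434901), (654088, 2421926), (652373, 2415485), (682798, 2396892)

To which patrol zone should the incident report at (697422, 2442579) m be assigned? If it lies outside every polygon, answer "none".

Mid

Cast a ray rightward from (697422, 2442579). For each polygon, the edges (by vertex number in listed order) whose endpoints lie on opposite sides of northing = 2442579, where each meets that height, and whether that is right or left of the point:
Mid: 2–3 at easting≈688169.6 (left), 4–1 at easting≈703278.8 (right) → 1 crossing.
South: no edge straddles that height → 0 crossings.
North: 1–2 at easting≈687448.1 (left), 3–4 at easting≈643220.8 (left) → 0 crossings.
Upper: no edge straddles that height → 0 crossings.
West: no edge straddles that height → 0 crossings.
East: 1–2 at easting≈672007.8 (left), 5–1 at easting≈677429.0 (left) → 0 crossings.
Only Mid has an odd count, so the point is inside Mid.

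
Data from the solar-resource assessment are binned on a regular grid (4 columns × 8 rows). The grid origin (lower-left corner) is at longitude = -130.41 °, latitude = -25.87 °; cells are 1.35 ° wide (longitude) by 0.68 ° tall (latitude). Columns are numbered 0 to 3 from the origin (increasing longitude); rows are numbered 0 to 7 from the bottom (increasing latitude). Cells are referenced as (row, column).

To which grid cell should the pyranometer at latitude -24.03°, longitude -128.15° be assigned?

(2, 1)

Column index: ⌊(-128.15 − -130.41) / 1.35⌋ = ⌊1.674⌋ = 1
Row offset from origin: ⌊(-24.03 − -25.87) / 0.68⌋ = ⌊2.706⌋ = 2 → row 2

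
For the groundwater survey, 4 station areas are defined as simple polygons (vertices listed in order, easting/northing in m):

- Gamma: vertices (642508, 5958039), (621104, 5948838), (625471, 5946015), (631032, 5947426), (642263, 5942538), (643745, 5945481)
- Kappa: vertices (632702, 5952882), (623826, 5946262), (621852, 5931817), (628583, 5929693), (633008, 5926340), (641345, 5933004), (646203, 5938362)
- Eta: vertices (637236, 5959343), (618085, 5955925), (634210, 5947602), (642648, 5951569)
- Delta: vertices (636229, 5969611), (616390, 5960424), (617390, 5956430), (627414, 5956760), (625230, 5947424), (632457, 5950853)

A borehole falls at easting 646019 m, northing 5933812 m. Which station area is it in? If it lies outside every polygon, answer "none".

Cast a ray rightward from (646019, 5933812). For each polygon, the edges (by vertex number in listed order) whose endpoints lie on opposite sides of northing = 5933812, where each meets that height, and whether that is right or left of the point:
Gamma: no edge straddles that height → 0 crossings.
Kappa: 2–3 at easting≈622124.6 (left), 6–7 at easting≈642077.6 (left) → 0 crossings.
Eta: no edge straddles that height → 0 crossings.
Delta: no edge straddles that height → 0 crossings.
All counts are even, so the point lies outside every listed polygon.

none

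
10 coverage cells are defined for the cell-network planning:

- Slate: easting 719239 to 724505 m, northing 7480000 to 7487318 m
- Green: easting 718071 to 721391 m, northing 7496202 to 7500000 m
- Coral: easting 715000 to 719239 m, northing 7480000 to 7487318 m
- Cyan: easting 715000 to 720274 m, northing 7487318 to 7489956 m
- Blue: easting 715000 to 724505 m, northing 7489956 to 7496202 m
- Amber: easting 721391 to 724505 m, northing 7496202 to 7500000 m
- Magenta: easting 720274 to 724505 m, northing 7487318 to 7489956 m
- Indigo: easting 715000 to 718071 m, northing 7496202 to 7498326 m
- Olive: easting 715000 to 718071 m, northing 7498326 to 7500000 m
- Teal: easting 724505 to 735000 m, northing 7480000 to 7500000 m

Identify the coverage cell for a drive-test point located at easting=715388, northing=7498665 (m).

The point has easting = 715388 and northing = 7498665.
Only Olive satisfies 715000 ≤ easting ≤ 718071 and 7498326 ≤ northing ≤ 7500000.

Olive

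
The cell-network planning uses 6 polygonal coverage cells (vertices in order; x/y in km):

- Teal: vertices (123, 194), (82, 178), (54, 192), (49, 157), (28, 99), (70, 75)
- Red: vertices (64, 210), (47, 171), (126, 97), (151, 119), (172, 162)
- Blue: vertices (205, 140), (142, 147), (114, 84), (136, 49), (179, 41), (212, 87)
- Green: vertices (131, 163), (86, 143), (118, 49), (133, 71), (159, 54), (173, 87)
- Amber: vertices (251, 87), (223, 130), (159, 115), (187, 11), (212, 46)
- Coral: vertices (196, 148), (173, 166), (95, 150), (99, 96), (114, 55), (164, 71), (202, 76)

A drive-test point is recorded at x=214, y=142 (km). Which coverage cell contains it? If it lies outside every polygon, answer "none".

none

Cast a ray rightward from (214, 142). For each polygon, the edges (by vertex number in listed order) whose endpoints lie on opposite sides of y = 142, where each meets that height, and whether that is right or left of the point:
Teal: 4–5 at x≈43.6 (left), 6–1 at x≈99.8 (left) → 0 crossings.
Red: 2–3 at x≈78.0 (left), 4–5 at x≈162.2 (left) → 0 crossings.
Blue: 1–2 at x≈187.0 (left), 2–3 at x≈139.8 (left) → 0 crossings.
Green: 2–3 at x≈86.3 (left), 6–1 at x≈142.6 (left) → 0 crossings.
Amber: no edge straddles that height → 0 crossings.
Coral: 3–4 at x≈95.6 (left), 7–1 at x≈196.5 (left) → 0 crossings.
All counts are even, so the point lies outside every listed polygon.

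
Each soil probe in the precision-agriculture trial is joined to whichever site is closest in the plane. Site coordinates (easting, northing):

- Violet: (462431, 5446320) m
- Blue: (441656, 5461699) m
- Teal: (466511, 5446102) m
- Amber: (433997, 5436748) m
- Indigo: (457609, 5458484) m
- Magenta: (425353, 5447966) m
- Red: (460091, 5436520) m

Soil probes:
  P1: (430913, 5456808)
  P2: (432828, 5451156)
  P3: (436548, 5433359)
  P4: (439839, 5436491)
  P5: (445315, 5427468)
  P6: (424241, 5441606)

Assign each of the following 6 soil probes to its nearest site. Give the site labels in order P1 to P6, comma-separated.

P1 → Magenta (d²=109094564.00)
P2 → Magenta (d²=66051725.00)
P3 → Amber (d²=17992922.00)
P4 → Amber (d²=34195013.00)
P5 → Amber (d²=214215524.00)
P6 → Magenta (d²=41686144.00)

Magenta, Magenta, Amber, Amber, Amber, Magenta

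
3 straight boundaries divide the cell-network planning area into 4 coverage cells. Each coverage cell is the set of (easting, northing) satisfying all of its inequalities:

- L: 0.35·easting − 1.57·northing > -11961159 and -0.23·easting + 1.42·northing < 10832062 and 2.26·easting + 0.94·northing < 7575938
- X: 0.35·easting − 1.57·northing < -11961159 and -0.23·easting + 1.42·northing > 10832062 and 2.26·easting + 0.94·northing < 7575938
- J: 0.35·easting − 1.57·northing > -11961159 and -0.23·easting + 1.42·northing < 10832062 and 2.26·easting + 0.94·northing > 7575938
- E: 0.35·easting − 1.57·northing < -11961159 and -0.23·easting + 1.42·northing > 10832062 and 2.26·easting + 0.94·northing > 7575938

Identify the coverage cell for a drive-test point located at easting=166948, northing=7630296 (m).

L

0.35·166948 − 1.57·7630296 = -11921132.920, which is > -11961159
-0.23·166948 + 1.42·7630296 = 10796622.280, which is < 10832062
2.26·166948 + 0.94·7630296 = 7549780.720, which is < 7575938
This sign pattern matches L.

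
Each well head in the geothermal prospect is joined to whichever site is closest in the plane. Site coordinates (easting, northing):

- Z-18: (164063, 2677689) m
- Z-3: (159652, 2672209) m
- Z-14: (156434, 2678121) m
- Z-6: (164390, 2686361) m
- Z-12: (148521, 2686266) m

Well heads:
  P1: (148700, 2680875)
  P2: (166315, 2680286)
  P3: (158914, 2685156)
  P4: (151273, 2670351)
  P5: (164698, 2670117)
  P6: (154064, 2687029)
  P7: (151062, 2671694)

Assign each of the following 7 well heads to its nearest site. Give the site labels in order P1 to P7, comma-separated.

Z-12, Z-18, Z-6, Z-3, Z-3, Z-12, Z-14

P1 → Z-12 (d²=29094922.00)
P2 → Z-18 (d²=11815913.00)
P3 → Z-6 (d²=31438601.00)
P4 → Z-3 (d²=73659805.00)
P5 → Z-3 (d²=29838580.00)
P6 → Z-12 (d²=31307018.00)
P7 → Z-14 (d²=70164713.00)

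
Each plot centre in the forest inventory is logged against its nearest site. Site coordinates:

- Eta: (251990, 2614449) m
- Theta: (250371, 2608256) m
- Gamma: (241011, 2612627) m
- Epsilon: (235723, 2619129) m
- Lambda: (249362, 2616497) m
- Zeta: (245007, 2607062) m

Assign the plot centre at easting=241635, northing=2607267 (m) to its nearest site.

Zeta

Squared distances to each site:
Eta: 158807149.000; Theta: 77295817.000; Gamma: 29118976.000; Epsilon: 175658788.000; Lambda: 144899429.000; Zeta: 11412409.000.
Minimum at Zeta.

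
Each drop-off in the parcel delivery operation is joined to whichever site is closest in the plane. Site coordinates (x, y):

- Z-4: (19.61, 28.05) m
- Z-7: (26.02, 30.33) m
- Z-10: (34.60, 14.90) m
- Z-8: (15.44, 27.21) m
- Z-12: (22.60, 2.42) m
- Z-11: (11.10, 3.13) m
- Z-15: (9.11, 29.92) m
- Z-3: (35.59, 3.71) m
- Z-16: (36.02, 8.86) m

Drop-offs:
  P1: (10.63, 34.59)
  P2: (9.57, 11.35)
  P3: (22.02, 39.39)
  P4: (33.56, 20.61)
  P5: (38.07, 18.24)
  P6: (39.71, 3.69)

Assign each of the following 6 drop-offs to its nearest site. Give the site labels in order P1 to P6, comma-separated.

P1 → Z-15 (d²=24.12)
P2 → Z-11 (d²=69.91)
P3 → Z-7 (d²=98.08)
P4 → Z-10 (d²=33.69)
P5 → Z-10 (d²=23.20)
P6 → Z-3 (d²=16.97)

Z-15, Z-11, Z-7, Z-10, Z-10, Z-3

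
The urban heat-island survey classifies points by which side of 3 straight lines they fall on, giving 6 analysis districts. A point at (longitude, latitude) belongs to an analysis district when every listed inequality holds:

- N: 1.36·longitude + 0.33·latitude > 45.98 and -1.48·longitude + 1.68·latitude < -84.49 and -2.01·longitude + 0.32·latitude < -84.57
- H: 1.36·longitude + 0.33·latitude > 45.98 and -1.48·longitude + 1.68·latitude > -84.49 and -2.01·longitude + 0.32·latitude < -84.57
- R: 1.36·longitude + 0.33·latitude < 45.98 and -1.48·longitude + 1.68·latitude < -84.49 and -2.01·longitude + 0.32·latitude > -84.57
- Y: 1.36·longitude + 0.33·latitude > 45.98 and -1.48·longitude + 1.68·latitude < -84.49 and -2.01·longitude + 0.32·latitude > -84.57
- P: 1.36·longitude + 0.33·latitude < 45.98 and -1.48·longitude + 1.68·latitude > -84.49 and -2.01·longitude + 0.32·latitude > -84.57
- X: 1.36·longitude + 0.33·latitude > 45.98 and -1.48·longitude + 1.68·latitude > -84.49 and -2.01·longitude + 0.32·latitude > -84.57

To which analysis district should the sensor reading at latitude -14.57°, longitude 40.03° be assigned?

1.36·40.03 + 0.33·-14.57 = 49.633, which is > 45.98
-1.48·40.03 + 1.68·-14.57 = -83.722, which is > -84.49
-2.01·40.03 + 0.32·-14.57 = -85.123, which is < -84.57
This sign pattern matches H.

H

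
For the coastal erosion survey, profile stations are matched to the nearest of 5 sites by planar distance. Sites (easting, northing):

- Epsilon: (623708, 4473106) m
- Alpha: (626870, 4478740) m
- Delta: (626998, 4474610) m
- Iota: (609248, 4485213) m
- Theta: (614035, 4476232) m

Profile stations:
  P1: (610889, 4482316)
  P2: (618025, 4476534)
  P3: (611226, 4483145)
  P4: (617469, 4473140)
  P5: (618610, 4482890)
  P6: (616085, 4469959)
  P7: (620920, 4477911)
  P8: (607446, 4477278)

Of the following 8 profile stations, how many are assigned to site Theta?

P1 → Iota
P2 → Theta
P3 → Iota
P4 → Theta
P5 → Theta
P6 → Theta
P7 → Epsilon
P8 → Theta
5 of the 8 go to Theta.

5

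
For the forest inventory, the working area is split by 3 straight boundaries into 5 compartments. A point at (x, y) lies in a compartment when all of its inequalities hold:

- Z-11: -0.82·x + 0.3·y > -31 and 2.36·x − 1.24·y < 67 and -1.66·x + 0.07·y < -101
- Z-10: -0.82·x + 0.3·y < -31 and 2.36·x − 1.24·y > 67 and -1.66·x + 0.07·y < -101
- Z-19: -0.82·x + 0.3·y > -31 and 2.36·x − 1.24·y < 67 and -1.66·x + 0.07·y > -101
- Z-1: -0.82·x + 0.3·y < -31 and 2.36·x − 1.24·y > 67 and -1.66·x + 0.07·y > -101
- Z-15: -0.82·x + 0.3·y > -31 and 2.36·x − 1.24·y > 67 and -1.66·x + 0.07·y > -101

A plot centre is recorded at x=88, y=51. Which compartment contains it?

Z-10

-0.82·88 + 0.3·51 = -56.860, which is < -31
2.36·88 − 1.24·51 = 144.440, which is > 67
-1.66·88 + 0.07·51 = -142.510, which is < -101
This sign pattern matches Z-10.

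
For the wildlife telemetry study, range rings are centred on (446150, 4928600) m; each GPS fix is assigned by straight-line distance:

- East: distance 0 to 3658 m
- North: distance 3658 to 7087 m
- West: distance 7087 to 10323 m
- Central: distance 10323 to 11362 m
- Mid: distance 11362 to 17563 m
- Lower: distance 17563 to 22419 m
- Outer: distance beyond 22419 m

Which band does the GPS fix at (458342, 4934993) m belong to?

Distance = √((458342−446150)² + (4934993−4928600)²) = √(148644864.000 + 40870449.000) = 13766.456 m.
11362 ≤ 13766.456 < 17563 → Mid.

Mid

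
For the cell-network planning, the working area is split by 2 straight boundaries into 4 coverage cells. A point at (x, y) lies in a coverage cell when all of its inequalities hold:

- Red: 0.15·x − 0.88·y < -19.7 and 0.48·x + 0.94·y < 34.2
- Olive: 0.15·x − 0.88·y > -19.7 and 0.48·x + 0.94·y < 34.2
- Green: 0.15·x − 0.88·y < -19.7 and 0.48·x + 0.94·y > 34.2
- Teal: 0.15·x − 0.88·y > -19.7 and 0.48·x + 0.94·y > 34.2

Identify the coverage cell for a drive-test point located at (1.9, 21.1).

Olive

0.15·1.9 − 0.88·21.1 = -18.283, which is > -19.7
0.48·1.9 + 0.94·21.1 = 20.746, which is < 34.2
This sign pattern matches Olive.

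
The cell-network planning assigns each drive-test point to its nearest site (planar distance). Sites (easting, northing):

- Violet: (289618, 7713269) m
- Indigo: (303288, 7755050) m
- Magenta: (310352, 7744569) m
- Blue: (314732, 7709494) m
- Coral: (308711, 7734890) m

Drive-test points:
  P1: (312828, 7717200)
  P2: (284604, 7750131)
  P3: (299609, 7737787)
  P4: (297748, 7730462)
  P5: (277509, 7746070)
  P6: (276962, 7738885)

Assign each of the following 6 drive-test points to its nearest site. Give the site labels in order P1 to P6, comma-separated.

P1 → Blue (d²=63007652.00)
P2 → Indigo (d²=373288417.00)
P3 → Coral (d²=91239013.00)
P4 → Coral (d²=139794553.00)
P5 → Indigo (d²=745197241.00)
P6 → Violet (d²=816353792.00)

Blue, Indigo, Coral, Coral, Indigo, Violet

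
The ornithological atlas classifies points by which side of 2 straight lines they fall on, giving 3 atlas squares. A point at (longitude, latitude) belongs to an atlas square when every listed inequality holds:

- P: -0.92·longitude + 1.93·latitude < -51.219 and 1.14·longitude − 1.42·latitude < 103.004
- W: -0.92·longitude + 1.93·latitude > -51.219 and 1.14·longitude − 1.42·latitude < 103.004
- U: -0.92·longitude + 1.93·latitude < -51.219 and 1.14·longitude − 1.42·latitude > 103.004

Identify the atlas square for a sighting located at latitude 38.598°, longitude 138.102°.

P

-0.92·138.102 + 1.93·38.598 = -52.560, which is < -51.219
1.14·138.102 − 1.42·38.598 = 102.627, which is < 103.004
This sign pattern matches P.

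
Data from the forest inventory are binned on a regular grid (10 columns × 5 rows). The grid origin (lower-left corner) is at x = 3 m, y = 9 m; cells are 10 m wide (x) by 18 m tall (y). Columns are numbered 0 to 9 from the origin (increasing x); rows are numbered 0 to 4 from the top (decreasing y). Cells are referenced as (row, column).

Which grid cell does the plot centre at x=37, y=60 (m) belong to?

(2, 3)

Column index: ⌊(37 − 3) / 10⌋ = ⌊3.400⌋ = 3
Row offset from origin: ⌊(60 − 9) / 18⌋ = ⌊2.833⌋ = 2 → row 2 (counted from top)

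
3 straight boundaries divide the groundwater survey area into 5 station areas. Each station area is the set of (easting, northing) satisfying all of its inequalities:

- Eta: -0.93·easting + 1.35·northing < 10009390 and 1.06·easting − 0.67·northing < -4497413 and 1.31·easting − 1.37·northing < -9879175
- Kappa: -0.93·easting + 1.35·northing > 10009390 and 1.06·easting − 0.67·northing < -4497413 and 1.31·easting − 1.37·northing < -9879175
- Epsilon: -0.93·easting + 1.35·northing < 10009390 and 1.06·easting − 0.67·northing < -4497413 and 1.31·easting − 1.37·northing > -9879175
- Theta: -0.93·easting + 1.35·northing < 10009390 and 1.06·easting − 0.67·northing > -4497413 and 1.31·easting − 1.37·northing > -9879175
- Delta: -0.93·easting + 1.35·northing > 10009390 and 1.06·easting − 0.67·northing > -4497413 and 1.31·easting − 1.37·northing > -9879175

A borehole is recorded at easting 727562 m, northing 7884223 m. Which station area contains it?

-0.93·727562 + 1.35·7884223 = 9967068.390, which is < 10009390
1.06·727562 − 0.67·7884223 = -4511213.690, which is < -4497413
1.31·727562 − 1.37·7884223 = -9848279.290, which is > -9879175
This sign pattern matches Epsilon.

Epsilon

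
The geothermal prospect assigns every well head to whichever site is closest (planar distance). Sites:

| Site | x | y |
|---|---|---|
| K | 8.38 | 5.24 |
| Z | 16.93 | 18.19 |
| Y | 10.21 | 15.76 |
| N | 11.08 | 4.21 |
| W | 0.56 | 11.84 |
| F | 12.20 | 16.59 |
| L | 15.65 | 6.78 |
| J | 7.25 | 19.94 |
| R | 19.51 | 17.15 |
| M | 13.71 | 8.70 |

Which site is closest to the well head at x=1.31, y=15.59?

W

Squared distances to each site:
K: 157.107; Z: 250.744; Y: 79.239; N: 224.957; W: 14.625; F: 119.592; L: 283.252; J: 54.206; R: 333.674; M: 201.232.
Minimum at W.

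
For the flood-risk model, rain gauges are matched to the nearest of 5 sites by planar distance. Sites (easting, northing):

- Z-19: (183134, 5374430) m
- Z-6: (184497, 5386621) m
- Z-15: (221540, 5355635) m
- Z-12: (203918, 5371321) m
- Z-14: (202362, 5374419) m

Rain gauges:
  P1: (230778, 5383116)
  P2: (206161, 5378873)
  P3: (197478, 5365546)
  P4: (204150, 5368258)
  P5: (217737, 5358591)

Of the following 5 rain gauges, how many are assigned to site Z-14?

1

P1 → Z-15
P2 → Z-14
P3 → Z-12
P4 → Z-12
P5 → Z-15
1 of the 5 goes to Z-14.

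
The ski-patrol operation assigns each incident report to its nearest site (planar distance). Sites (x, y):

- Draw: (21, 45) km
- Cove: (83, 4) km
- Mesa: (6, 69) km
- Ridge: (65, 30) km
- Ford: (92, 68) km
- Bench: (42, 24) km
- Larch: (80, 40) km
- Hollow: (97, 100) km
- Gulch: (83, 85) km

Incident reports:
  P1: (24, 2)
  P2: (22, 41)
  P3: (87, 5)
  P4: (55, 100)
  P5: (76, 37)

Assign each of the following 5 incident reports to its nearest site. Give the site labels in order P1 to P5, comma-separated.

P1 → Bench (d²=808.00)
P2 → Draw (d²=17.00)
P3 → Cove (d²=17.00)
P4 → Gulch (d²=1009.00)
P5 → Larch (d²=25.00)

Bench, Draw, Cove, Gulch, Larch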